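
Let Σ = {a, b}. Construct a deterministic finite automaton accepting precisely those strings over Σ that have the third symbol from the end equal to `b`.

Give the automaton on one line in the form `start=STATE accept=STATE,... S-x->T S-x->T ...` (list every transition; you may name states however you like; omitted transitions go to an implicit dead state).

start=S0 accept=S11,S12,S13,S14 S0-a->S1 S0-b->S2 S1-a->S3 S1-b->S4 S2-a->S5 S2-b->S6 S3-a->S7 S3-b->S8 S4-a->S9 S4-b->S10 S5-a->S11 S5-b->S12 S6-a->S13 S6-b->S14 S7-a->S7 S7-b->S8 S8-a->S9 S8-b->S10 S9-a->S11 S9-b->S12 S10-a->S13 S10-b->S14 S11-a->S7 S11-b->S8 S12-a->S9 S12-b->S10 S13-a->S11 S13-b->S12 S14-a->S13 S14-b->S14

A DFA must remember the last 3 symbols (since which symbol is third-to-last isn't known until the input ends). Use one state per possible window of the last ≤3 symbols; accept from those whose window starts with `b`.
          a    b  
>  S0     S1   S2 
   S1     S3   S4 
   S2     S5   S6 
   S3     S7   S8 
   S4     S9  S10 
   S5    S11  S12 
   S6    S13  S14 
   S7     S7   S8 
   S8     S9  S10 
   S9    S11  S12 
   S10   S13  S14 
 * S11    S7   S8 
 * S12    S9  S10 
 * S13   S11  S12 
 * S14   S13  S14 
(> = start, * = accepting)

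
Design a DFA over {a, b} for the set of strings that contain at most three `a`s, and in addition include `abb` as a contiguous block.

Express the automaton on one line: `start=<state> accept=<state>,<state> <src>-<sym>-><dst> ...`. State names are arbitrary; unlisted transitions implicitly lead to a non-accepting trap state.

start=q0 accept=q6,q9,q10 q0-a->q1 q0-b->q0 q1-a->q2 q1-b->q3 q2-a->q4 q2-b->q5 q3-a->q2 q3-b->q6 q4-a->q7 q4-b->q8 q5-a->q4 q5-b->q9 q6-a->q9 q6-b->q6 q7-a->q7 q7-b->q7 q8-a->q7 q8-b->q10 q9-a->q10 q9-b->q9 q10-a->q7 q10-b->q10

Run two small machines in parallel and take their product. One (5 states) tracks the count of `a`s, saturating at 4; the other (4 states) tracks whether and how much of `abb` has been seen. Each combined state is a pair, one component from each; accept when both components accept. Minimizing collapses redundant product states.
An 11-state machine:
          a    b  
>  q0     q1   q0 
   q1     q2   q3 
   q2     q4   q5 
   q3     q2   q6 
   q4     q7   q8 
   q5     q4   q9 
 * q6     q9   q6 
   q7     q7   q7 
   q8     q7  q10 
 * q9    q10   q9 
 * q10    q7  q10 
(> = start, * = accepting)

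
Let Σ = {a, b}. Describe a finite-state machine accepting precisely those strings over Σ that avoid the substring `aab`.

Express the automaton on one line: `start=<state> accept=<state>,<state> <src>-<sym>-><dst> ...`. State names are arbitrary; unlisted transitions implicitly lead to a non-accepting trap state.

This is the complement of 'contains `aab`'. Use the same substring-matching states — q0 through q3 holding how much of `aab` has just been matched — but flip the accepting set: everything except the trap q3 accepts.
With 4 states:
        a   b  
>* q0   q1  q0 
 * q1   q2  q0 
 * q2   q2  q3 
   q3   q3  q3 
(> = start, * = accepting)

start=q0 accept=q0,q1,q2 q0-a->q1 q0-b->q0 q1-a->q2 q1-b->q0 q2-a->q2 q2-b->q3 q3-a->q3 q3-b->q3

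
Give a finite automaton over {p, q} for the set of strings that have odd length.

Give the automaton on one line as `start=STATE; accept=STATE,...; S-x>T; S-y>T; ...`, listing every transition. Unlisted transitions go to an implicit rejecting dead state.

Count input length modulo 2: every symbol advances one step around the cycle A → B → A. Accept at B.
2 states suffice.
       p  q 
>  A   B  B 
 * B   A  A 
(> = start, * = accepting)

start=A; accept=B; A-p>B; A-q>B; B-p>A; B-q>A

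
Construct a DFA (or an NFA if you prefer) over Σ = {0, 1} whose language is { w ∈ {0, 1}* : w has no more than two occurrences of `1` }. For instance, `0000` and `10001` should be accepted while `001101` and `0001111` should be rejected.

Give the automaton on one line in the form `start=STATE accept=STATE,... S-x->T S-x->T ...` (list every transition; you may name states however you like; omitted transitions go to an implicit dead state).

Count `1`s, saturating at 3: states s0 through s2 mean 0 through 2 `1`s seen; s3 means more than 2. Each `1` increments (capped at s3); other symbols loop. Accept from {s0, s1, s2}.
4 states suffice.
        0   1  
>* s0   s0  s1 
 * s1   s1  s2 
 * s2   s2  s3 
   s3   s3  s3 
(> = start, * = accepting)

start=s0 accept=s0,s1,s2 s0-0->s0 s0-1->s1 s1-0->s1 s1-1->s2 s2-0->s2 s2-1->s3 s3-0->s3 s3-1->s3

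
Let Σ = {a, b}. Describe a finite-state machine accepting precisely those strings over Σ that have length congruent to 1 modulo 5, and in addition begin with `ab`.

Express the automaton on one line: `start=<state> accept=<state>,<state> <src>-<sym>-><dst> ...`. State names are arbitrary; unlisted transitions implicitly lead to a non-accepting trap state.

Run two small machines in parallel and take their product. One (5 states) tracks the input length modulo 5; the other (4 states) tracks whether the input so far still matches the prefix `ab`. Each combined state is a pair, one component from each; accept when both components accept.
12 states suffice.
          a    b  
>  q0     q1   q2 
   q1     q3   q4 
   q2     q3   q3 
   q3     q5   q5 
   q4     q6   q6 
   q5     q7   q7 
   q6     q8   q8 
   q7     q9   q9 
   q8    q10  q10 
   q9     q2   q2 
   q10   q11  q11 
 * q11    q4   q4 
(> = start, * = accepting)

start=q0 accept=q11 q0-a->q1 q0-b->q2 q1-a->q3 q1-b->q4 q2-a->q3 q2-b->q3 q3-a->q5 q3-b->q5 q4-a->q6 q4-b->q6 q5-a->q7 q5-b->q7 q6-a->q8 q6-b->q8 q7-a->q9 q7-b->q9 q8-a->q10 q8-b->q10 q9-a->q2 q9-b->q2 q10-a->q11 q10-b->q11 q11-a->q4 q11-b->q4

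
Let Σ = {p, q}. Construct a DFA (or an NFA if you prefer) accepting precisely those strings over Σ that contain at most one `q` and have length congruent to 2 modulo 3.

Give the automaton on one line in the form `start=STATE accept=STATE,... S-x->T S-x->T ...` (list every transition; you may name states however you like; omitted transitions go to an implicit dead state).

Handle the two conditions separately and then intersect. One (3 states) tracks the count of `q`s, saturating at 2; the other (3 states) tracks the input length modulo 3. Each combined state is a pair, one component from each; accept when both components accept.
With 9 states:
        p   q  
>  S0   S1  S2 
   S1   S3  S4 
   S2   S4  S5 
 * S3   S0  S6 
 * S4   S6  S7 
   S5   S7  S7 
   S6   S2  S8 
   S7   S8  S8 
   S8   S5  S5 
(> = start, * = accepting)

start=S0 accept=S3,S4 S0-p->S1 S0-q->S2 S1-p->S3 S1-q->S4 S2-p->S4 S2-q->S5 S3-p->S0 S3-q->S6 S4-p->S6 S4-q->S7 S5-p->S7 S5-q->S7 S6-p->S2 S6-q->S8 S7-p->S8 S7-q->S8 S8-p->S5 S8-q->S5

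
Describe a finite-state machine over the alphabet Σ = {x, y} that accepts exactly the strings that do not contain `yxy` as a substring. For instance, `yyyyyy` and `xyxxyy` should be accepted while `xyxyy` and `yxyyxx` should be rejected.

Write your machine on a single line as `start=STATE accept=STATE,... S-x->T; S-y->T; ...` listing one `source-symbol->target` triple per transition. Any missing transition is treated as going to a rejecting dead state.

start=q0; accept=q0,q1,q2; q0-x->q0; q0-y->q1; q1-x->q2; q1-y->q1; q2-x->q0; q2-y->q3; q3-x->q3; q3-y->q3

Track partial matches of the forbidden pattern `yxy`. State q3 is a dead state reached once `yxy` has occurred; every other state accepts. q0 means no part of `yxy` is currently matched.
With 4 states:
        x   y  
>* q0   q0  q1 
 * q1   q2  q1 
 * q2   q0  q3 
   q3   q3  q3 
(> = start, * = accepting)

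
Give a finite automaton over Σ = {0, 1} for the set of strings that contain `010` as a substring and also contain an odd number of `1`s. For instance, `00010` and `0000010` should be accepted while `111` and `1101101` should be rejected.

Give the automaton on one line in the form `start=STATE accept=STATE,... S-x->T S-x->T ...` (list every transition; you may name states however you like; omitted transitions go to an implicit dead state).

start=q0 accept=q5 q0-0->q1 q0-1->q2 q1-0->q1 q1-1->q3 q2-0->q4 q2-1->q0 q3-0->q5 q3-1->q0 q4-0->q4 q4-1->q6 q5-0->q5 q5-1->q7 q6-0->q7 q6-1->q2 q7-0->q7 q7-1->q5

Handle the two conditions separately and then intersect. The first has 4 states tracking whether and how much of `010` has been seen; the second has 2 states tracking the count of `1`s modulo 2. A product state is a pair (one from each), accepting exactly when both do.
        0   1  
>  q0   q1  q2 
   q1   q1  q3 
   q2   q4  q0 
   q3   q5  q0 
   q4   q4  q6 
 * q5   q5  q7 
   q6   q7  q2 
   q7   q7  q5 
(> = start, * = accepting)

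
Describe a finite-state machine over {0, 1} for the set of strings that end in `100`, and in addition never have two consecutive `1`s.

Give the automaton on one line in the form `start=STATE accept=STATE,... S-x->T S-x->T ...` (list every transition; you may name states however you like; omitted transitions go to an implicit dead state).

start=q0 accept=q4 q0-0->q0 q0-1->q1 q1-0->q2 q1-1->q3 q2-0->q4 q2-1->q1 q3-0->q3 q3-1->q3 q4-0->q0 q4-1->q1

Build one automaton per condition and run them in lockstep. One (4 states) tracks how much of the suffix `100` has currently been matched; the other (3 states) tracks partial matches of the forbidden pattern `11`. Each combined state is a pair, one component from each; accept when both components accept. After merging equivalent states the machine shrinks.
5 states suffice.
        0   1  
>  q0   q0  q1 
   q1   q2  q3 
   q2   q4  q1 
   q3   q3  q3 
 * q4   q0  q1 
(> = start, * = accepting)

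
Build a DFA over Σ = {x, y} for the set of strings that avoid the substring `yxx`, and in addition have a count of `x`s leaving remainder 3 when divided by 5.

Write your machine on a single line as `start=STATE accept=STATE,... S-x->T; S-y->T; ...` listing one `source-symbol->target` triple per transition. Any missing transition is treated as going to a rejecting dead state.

Build one automaton per condition and run them in lockstep. The first has 4 states tracking partial matches of the forbidden pattern `yxx`; the second has 5 states tracking the count of `x`s modulo 5. A product state is a pair (one from each), accepting exactly when both do. Equivalent product states are then merged.
A 16-state machine:
          x    y  
>  S0     S1   S2 
   S1     S3   S4 
   S2     S5   S2 
   S3     S6   S7 
   S4     S8   S4 
   S5     S9   S4 
 * S6    S10  S11 
   S7    S12   S7 
   S8     S9   S7 
   S9     S9   S9 
   S10    S0  S13 
 * S11   S14  S11 
 * S12    S9  S11 
   S13   S15  S13 
   S14    S9  S13 
   S15    S9   S2 
(> = start, * = accepting)

start=S0; accept=S6,S11,S12; S0-x->S1; S0-y->S2; S1-x->S3; S1-y->S4; S2-x->S5; S2-y->S2; S3-x->S6; S3-y->S7; S4-x->S8; S4-y->S4; S5-x->S9; S5-y->S4; S6-x->S10; S6-y->S11; S7-x->S12; S7-y->S7; S8-x->S9; S8-y->S7; S9-x->S9; S9-y->S9; S10-x->S0; S10-y->S13; S11-x->S14; S11-y->S11; S12-x->S9; S12-y->S11; S13-x->S15; S13-y->S13; S14-x->S9; S14-y->S13; S15-x->S9; S15-y->S2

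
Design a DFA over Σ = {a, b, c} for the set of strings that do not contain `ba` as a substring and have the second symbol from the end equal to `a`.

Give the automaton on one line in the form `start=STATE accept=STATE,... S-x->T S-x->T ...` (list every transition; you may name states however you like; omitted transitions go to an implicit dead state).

start=s0 accept=s4,s5,s6 s0-a->s1 s0-b->s2 s0-c->s3 s1-a->s4 s1-b->s5 s1-c->s6 s2-a->s7 s2-b->s8 s2-c->s9 s3-a->s10 s3-b->s11 s3-c->s12 s4-a->s4 s4-b->s5 s4-c->s6 s5-a->s7 s5-b->s8 s5-c->s9 s6-a->s10 s6-b->s11 s6-c->s12 s7-a->s13 s7-b->s14 s7-c->s15 s8-a->s7 s8-b->s8 s8-c->s9 s9-a->s10 s9-b->s11 s9-c->s12 s10-a->s4 s10-b->s5 s10-c->s6 s11-a->s7 s11-b->s8 s11-c->s9 s12-a->s10 s12-b->s11 s12-c->s12 s13-a->s13 s13-b->s14 s13-c->s15 s14-a->s7 s14-b->s16 s14-c->s17 s15-a->s18 s15-b->s19 s15-c->s20 s16-a->s7 s16-b->s16 s16-c->s17 s17-a->s18 s17-b->s19 s17-c->s20 s18-a->s13 s18-b->s14 s18-c->s15 s19-a->s7 s19-b->s16 s19-c->s17 s20-a->s18 s20-b->s19 s20-c->s20

Build one automaton per condition and run them in lockstep. The first has 3 states tracking partial matches of the forbidden pattern `ba`; the second has 13 states tracking the last 2 symbols read. A product state is a pair (one from each), accepting exactly when both do.
A 21-state machine:
          a    b    c  
>  s0     s1   s2   s3 
   s1     s4   s5   s6 
   s2     s7   s8   s9 
   s3    s10  s11  s12 
 * s4     s4   s5   s6 
 * s5     s7   s8   s9 
 * s6    s10  s11  s12 
   s7    s13  s14  s15 
   s8     s7   s8   s9 
   s9    s10  s11  s12 
   s10    s4   s5   s6 
   s11    s7   s8   s9 
   s12   s10  s11  s12 
   s13   s13  s14  s15 
   s14    s7  s16  s17 
   s15   s18  s19  s20 
   s16    s7  s16  s17 
   s17   s18  s19  s20 
   s18   s13  s14  s15 
   s19    s7  s16  s17 
   s20   s18  s19  s20 
(> = start, * = accepting)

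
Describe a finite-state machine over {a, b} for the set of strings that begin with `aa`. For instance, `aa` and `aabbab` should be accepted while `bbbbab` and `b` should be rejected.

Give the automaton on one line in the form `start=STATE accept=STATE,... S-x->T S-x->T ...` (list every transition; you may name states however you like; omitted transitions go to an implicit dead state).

start=q0 accept=q2 q0-a->q1 q0-b->q3 q1-a->q2 q1-b->q3 q2-a->q2 q2-b->q2 q3-a->q3 q3-b->q3

Check the first 2 symbols one by one: q0 through q1 record how many have matched `aa` so far; any wrong symbol goes to the dead state q3. After all 2 match we enter the accepting sink q2.
4 states suffice.
        a   b  
>  q0   q1  q3 
   q1   q2  q3 
 * q2   q2  q2 
   q3   q3  q3 
(> = start, * = accepting)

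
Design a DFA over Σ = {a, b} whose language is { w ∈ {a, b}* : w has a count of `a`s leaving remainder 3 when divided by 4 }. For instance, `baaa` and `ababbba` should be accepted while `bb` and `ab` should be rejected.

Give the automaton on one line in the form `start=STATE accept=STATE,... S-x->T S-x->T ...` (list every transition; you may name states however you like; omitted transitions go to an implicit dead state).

start=S0 accept=S3 S0-a->S1 S0-b->S0 S1-a->S2 S1-b->S1 S2-a->S3 S2-b->S2 S3-a->S0 S3-b->S3

The only thing that matters is how many `a`s have appeared, reduced mod 4. Use one state per residue: S0 for 0, …, S3 for 3. Reading `a` moves to the next residue; anything else stays put. S3 is accepting.
        a   b  
>  S0   S1  S0 
   S1   S2  S1 
   S2   S3  S2 
 * S3   S0  S3 
(> = start, * = accepting)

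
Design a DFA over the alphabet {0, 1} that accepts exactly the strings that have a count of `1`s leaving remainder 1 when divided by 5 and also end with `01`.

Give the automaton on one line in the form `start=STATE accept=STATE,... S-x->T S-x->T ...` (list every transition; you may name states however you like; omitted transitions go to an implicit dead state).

Build one automaton per condition and run them in lockstep. The first has 5 states tracking the count of `1`s modulo 5; the second has 3 states tracking how much of the suffix `01` has currently been matched. A product state is a pair (one from each), accepting exactly when both do.
A 15-state machine:
          0    1  
>  S0     S1   S2 
   S1     S1   S3 
   S2     S4   S5 
 * S3     S4   S5 
   S4     S4   S6 
   S5     S7   S8 
   S6     S7   S8 
   S7     S7   S9 
   S8    S10  S11 
   S9    S10  S11 
   S10   S10  S12 
   S11   S13   S0 
   S12   S13   S0 
   S13   S13  S14 
   S14    S1   S2 
(> = start, * = accepting)

start=S0 accept=S3 S0-0->S1 S0-1->S2 S1-0->S1 S1-1->S3 S2-0->S4 S2-1->S5 S3-0->S4 S3-1->S5 S4-0->S4 S4-1->S6 S5-0->S7 S5-1->S8 S6-0->S7 S6-1->S8 S7-0->S7 S7-1->S9 S8-0->S10 S8-1->S11 S9-0->S10 S9-1->S11 S10-0->S10 S10-1->S12 S11-0->S13 S11-1->S0 S12-0->S13 S12-1->S0 S13-0->S13 S13-1->S14 S14-0->S1 S14-1->S2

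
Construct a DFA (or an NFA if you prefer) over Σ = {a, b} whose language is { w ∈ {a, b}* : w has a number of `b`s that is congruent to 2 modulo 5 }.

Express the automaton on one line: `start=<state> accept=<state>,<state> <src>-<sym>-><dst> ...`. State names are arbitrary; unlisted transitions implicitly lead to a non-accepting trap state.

start=q0 accept=q2 q0-a->q0 q0-b->q1 q1-a->q1 q1-b->q2 q2-a->q2 q2-b->q3 q3-a->q3 q3-b->q4 q4-a->q4 q4-b->q0

The only thing that matters is how many `b`s have appeared, reduced mod 5. Use one state per residue: q0 for 0, …, q4 for 4. Reading `b` moves to the next residue; anything else stays put. q2 is accepting.
With 5 states:
        a   b  
>  q0   q0  q1 
   q1   q1  q2 
 * q2   q2  q3 
   q3   q3  q4 
   q4   q4  q0 
(> = start, * = accepting)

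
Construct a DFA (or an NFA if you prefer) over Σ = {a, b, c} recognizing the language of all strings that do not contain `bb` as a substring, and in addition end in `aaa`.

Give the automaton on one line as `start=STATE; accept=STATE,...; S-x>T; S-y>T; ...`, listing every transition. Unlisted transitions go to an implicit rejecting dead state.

Handle the two conditions separately and then intersect. The first has 3 states tracking partial matches of the forbidden pattern `bb`; the second has 4 states tracking how much of the suffix `aaa` has currently been matched. A product state is a pair (one from each), accepting exactly when both do. Minimizing collapses redundant product states.
        a   b   c  
>  S0   S1  S2  S0 
   S1   S3  S2  S0 
   S2   S1  S4  S0 
   S3   S5  S2  S0 
   S4   S4  S4  S4 
 * S5   S5  S2  S0 
(> = start, * = accepting)

start=S0; accept=S5; S0-a>S1; S0-b>S2; S0-c>S0; S1-a>S3; S1-b>S2; S1-c>S0; S2-a>S1; S2-b>S4; S2-c>S0; S3-a>S5; S3-b>S2; S3-c>S0; S4-a>S4; S4-b>S4; S4-c>S4; S5-a>S5; S5-b>S2; S5-c>S0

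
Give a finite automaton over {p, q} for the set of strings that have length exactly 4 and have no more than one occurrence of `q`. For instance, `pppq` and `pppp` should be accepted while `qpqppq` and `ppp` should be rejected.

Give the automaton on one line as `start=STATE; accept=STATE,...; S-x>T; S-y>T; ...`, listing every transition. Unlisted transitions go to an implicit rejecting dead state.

Build one automaton per condition and run them in lockstep. One (6 states) tracks the input length, saturating at 5; the other (3 states) tracks the count of `q`s, saturating at 2. Each combined state is a pair, one component from each; accept when both components accept.
With 15 states:
          p    q  
>  S0     S1   S2 
   S1     S3   S4 
   S2     S4   S5 
   S3     S6   S7 
   S4     S7   S8 
   S5     S8   S8 
   S6     S9  S10 
   S7    S10  S11 
   S8    S11  S11 
 * S9    S12  S13 
 * S10   S13  S14 
   S11   S14  S14 
   S12   S12  S13 
   S13   S13  S14 
   S14   S14  S14 
(> = start, * = accepting)

start=S0; accept=S9,S10; S0-p>S1; S0-q>S2; S1-p>S3; S1-q>S4; S2-p>S4; S2-q>S5; S3-p>S6; S3-q>S7; S4-p>S7; S4-q>S8; S5-p>S8; S5-q>S8; S6-p>S9; S6-q>S10; S7-p>S10; S7-q>S11; S8-p>S11; S8-q>S11; S9-p>S12; S9-q>S13; S10-p>S13; S10-q>S14; S11-p>S14; S11-q>S14; S12-p>S12; S12-q>S13; S13-p>S13; S13-q>S14; S14-p>S14; S14-q>S14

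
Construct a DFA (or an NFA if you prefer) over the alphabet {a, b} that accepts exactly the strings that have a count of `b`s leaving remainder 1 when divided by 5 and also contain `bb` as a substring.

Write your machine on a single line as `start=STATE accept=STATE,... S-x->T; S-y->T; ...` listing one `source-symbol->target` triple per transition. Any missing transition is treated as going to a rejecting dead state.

Handle the two conditions separately and then intersect. One (5 states) tracks the count of `b`s modulo 5; the other (3 states) tracks whether and how much of `bb` has been seen. Each combined state is a pair, one component from each; accept when both components accept.
15 states suffice.
          a    b  
>  s0     s0   s1 
   s1     s2   s3 
   s2     s2   s4 
   s3     s3   s5 
   s4     s6   s5 
   s5     s5   s7 
   s6     s6   s8 
   s7     s7   s9 
   s8    s10   s7 
   s9     s9  s11 
   s10   s10  s12 
 * s11   s11   s3 
   s12   s13   s9 
   s13   s13  s14 
   s14    s0  s11 
(> = start, * = accepting)

start=s0; accept=s11; s0-a->s0; s0-b->s1; s1-a->s2; s1-b->s3; s2-a->s2; s2-b->s4; s3-a->s3; s3-b->s5; s4-a->s6; s4-b->s5; s5-a->s5; s5-b->s7; s6-a->s6; s6-b->s8; s7-a->s7; s7-b->s9; s8-a->s10; s8-b->s7; s9-a->s9; s9-b->s11; s10-a->s10; s10-b->s12; s11-a->s11; s11-b->s3; s12-a->s13; s12-b->s9; s13-a->s13; s13-b->s14; s14-a->s0; s14-b->s11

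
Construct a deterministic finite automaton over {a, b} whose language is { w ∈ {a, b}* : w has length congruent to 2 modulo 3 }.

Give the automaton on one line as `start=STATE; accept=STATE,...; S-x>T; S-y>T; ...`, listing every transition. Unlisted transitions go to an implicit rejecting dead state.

start=S0; accept=S2; S0-a>S1; S0-b>S1; S1-a>S2; S1-b>S2; S2-a>S0; S2-b>S0

Count input length modulo 3: every symbol advances one step around the cycle S0 → S1 → S2 → S0. Accept at S2.
        a   b  
>  S0   S1  S1 
   S1   S2  S2 
 * S2   S0  S0 
(> = start, * = accepting)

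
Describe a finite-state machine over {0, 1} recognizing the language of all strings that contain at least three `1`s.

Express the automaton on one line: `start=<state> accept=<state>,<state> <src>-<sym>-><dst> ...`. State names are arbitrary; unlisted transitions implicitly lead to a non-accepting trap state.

start=A accept=D,E A-0->A A-1->B B-0->B B-1->C C-0->C C-1->D D-0->D D-1->E E-0->E E-1->E

Only the number of `1`s matters, and only up to 4. Make a chain A → B → C → D → E advanced by each `1` (with E absorbing); every other symbol self-loops. The accepting set is {D, E}.
With 5 states:
       0  1 
>  A   A  B 
   B   B  C 
   C   C  D 
 * D   D  E 
 * E   E  E 
(> = start, * = accepting)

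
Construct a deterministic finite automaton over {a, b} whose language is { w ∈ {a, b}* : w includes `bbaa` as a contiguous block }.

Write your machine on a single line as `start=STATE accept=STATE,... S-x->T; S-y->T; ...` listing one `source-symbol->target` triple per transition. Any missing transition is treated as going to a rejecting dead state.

start=S0; accept=S4; S0-a->S0; S0-b->S1; S1-a->S0; S1-b->S2; S2-a->S3; S2-b->S2; S3-a->S4; S3-b->S1; S4-a->S4; S4-b->S4

States S0..S3 record the length of the longest prefix of `bbaa` that matches the current input suffix. Reaching S4 means `bbaa` has been seen, and we stay there forever. Accept from S4.
        a   b  
>  S0   S0  S1 
   S1   S0  S2 
   S2   S3  S2 
   S3   S4  S1 
 * S4   S4  S4 
(> = start, * = accepting)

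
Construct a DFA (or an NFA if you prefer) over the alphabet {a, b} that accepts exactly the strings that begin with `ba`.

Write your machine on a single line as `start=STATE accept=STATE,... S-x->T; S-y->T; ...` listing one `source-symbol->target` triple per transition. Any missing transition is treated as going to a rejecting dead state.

start=S0; accept=S2; S0-a->S3; S0-b->S1; S1-a->S2; S1-b->S3; S2-a->S2; S2-b->S2; S3-a->S3; S3-b->S3

Check the first 2 symbols one by one: S0 through S1 record how many have matched `ba` so far; any wrong symbol goes to the dead state S3. After all 2 match we enter the accepting sink S2.
With 4 states:
        a   b  
>  S0   S3  S1 
   S1   S2  S3 
 * S2   S2  S2 
   S3   S3  S3 
(> = start, * = accepting)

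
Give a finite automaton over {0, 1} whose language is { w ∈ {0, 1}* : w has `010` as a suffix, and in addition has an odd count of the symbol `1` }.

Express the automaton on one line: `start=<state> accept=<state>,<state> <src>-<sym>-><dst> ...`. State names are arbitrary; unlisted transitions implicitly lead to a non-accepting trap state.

Run two small machines in parallel and take their product. The first has 4 states tracking how much of the suffix `010` has currently been matched; the second has 2 states tracking the count of `1`s modulo 2. A product state is a pair (one from each), accepting exactly when both do. Equivalent product states are then merged.
        0   1  
>  s0   s1  s2 
   s1   s1  s3 
   s2   s2  s0 
   s3   s4  s0 
 * s4   s2  s0 
(> = start, * = accepting)

start=s0 accept=s4 s0-0->s1 s0-1->s2 s1-0->s1 s1-1->s3 s2-0->s2 s2-1->s0 s3-0->s4 s3-1->s0 s4-0->s2 s4-1->s0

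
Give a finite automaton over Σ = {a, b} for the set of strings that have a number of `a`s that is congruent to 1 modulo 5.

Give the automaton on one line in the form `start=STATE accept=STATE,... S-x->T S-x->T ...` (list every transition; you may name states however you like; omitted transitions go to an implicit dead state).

The only thing that matters is how many `a`s have appeared, reduced mod 5. Use one state per residue: s0 for 0, …, s4 for 4. Reading `a` moves to the next residue; anything else stays put. s1 is accepting.
With 5 states:
        a   b  
>  s0   s1  s0 
 * s1   s2  s1 
   s2   s3  s2 
   s3   s4  s3 
   s4   s0  s4 
(> = start, * = accepting)

start=s0 accept=s1 s0-a->s1 s0-b->s0 s1-a->s2 s1-b->s1 s2-a->s3 s2-b->s2 s3-a->s4 s3-b->s3 s4-a->s0 s4-b->s4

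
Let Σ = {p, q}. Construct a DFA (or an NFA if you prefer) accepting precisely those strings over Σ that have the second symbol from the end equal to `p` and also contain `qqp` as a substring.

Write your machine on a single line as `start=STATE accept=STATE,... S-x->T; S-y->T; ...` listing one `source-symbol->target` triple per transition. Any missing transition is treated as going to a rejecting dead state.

start=s0; accept=s4,s5; s0-p->s0; s0-q->s1; s1-p->s0; s1-q->s2; s2-p->s3; s2-q->s2; s3-p->s4; s3-q->s5; s4-p->s4; s4-q->s5; s5-p->s3; s5-q->s2

Build one automaton per condition and run them in lockstep. One (7 states) tracks the last 2 symbols read; the other (4 states) tracks whether and how much of `qqp` has been seen. Each combined state is a pair, one component from each; accept when both components accept. Minimizing collapses redundant product states.
With 6 states:
        p   q  
>  s0   s0  s1 
   s1   s0  s2 
   s2   s3  s2 
   s3   s4  s5 
 * s4   s4  s5 
 * s5   s3  s2 
(> = start, * = accepting)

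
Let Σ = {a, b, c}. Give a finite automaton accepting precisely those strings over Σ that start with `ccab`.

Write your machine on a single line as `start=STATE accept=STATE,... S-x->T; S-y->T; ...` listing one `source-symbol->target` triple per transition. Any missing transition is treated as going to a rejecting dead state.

Check the first 4 symbols one by one: q0 through q3 record how many have matched `ccab` so far; any wrong symbol goes to the dead state q5. After all 4 match we enter the accepting sink q4.
        a   b   c  
>  q0   q5  q5  q1 
   q1   q5  q5  q2 
   q2   q3  q5  q5 
   q3   q5  q4  q5 
 * q4   q4  q4  q4 
   q5   q5  q5  q5 
(> = start, * = accepting)

start=q0; accept=q4; q0-a->q5; q0-b->q5; q0-c->q1; q1-a->q5; q1-b->q5; q1-c->q2; q2-a->q3; q2-b->q5; q2-c->q5; q3-a->q5; q3-b->q4; q3-c->q5; q4-a->q4; q4-b->q4; q4-c->q4; q5-a->q5; q5-b->q5; q5-c->q5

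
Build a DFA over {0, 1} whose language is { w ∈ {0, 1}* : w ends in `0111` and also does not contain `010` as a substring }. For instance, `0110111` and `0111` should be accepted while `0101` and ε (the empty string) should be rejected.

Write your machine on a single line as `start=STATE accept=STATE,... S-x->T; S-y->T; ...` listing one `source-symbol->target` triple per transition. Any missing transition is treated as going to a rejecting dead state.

start=q0; accept=q5; q0-0->q1; q0-1->q0; q1-0->q1; q1-1->q2; q2-0->q3; q2-1->q4; q3-0->q3; q3-1->q3; q4-0->q1; q4-1->q5; q5-0->q1; q5-1->q0

Handle the two conditions separately and then intersect. One (5 states) tracks how much of the suffix `0111` has currently been matched; the other (4 states) tracks partial matches of the forbidden pattern `010`. Each combined state is a pair, one component from each; accept when both components accept. Equivalent product states are then merged.
A 6-state machine:
        0   1  
>  q0   q1  q0 
   q1   q1  q2 
   q2   q3  q4 
   q3   q3  q3 
   q4   q1  q5 
 * q5   q1  q0 
(> = start, * = accepting)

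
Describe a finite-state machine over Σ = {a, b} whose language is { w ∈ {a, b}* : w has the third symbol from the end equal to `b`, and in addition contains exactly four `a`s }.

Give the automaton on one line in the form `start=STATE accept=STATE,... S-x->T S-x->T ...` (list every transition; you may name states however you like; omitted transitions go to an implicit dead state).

start=S0 accept=S12,S14,S15,S16 S0-a->S1 S0-b->S0 S1-a->S2 S1-b->S1 S2-a->S3 S2-b->S4 S3-a->S5 S3-b->S6 S4-a->S7 S4-b->S4 S5-a->S8 S5-b->S9 S6-a->S10 S6-b->S11 S7-a->S12 S7-b->S6 S8-a->S8 S8-b->S8 S9-a->S8 S9-b->S13 S10-a->S8 S10-b->S14 S11-a->S15 S11-b->S11 S12-a->S8 S12-b->S9 S13-a->S8 S13-b->S16 S14-a->S8 S14-b->S13 S15-a->S8 S15-b->S14 S16-a->S8 S16-b->S16

Handle the two conditions separately and then intersect. The first has 15 states tracking the last 3 symbols read; the second has 6 states tracking the count of `a`s, saturating at 5. A product state is a pair (one from each), accepting exactly when both do. Minimizing collapses redundant product states.
With 17 states:
          a    b  
>  S0     S1   S0 
   S1     S2   S1 
   S2     S3   S4 
   S3     S5   S6 
   S4     S7   S4 
   S5     S8   S9 
   S6    S10  S11 
   S7    S12   S6 
   S8     S8   S8 
   S9     S8  S13 
   S10    S8  S14 
   S11   S15  S11 
 * S12    S8   S9 
   S13    S8  S16 
 * S14    S8  S13 
 * S15    S8  S14 
 * S16    S8  S16 
(> = start, * = accepting)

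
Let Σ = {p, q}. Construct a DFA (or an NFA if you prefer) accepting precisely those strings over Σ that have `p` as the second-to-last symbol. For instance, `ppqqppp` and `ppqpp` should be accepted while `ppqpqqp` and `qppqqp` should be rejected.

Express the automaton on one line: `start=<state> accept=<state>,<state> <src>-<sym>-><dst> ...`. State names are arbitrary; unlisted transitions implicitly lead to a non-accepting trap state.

start=S0 accept=S3,S4 S0-p->S1 S0-q->S2 S1-p->S3 S1-q->S4 S2-p->S5 S2-q->S6 S3-p->S3 S3-q->S4 S4-p->S5 S4-q->S6 S5-p->S3 S5-q->S4 S6-p->S5 S6-q->S6

A DFA must remember the last 2 symbols (since which symbol is second-to-last isn't known until the input ends). Use one state per possible window of the last ≤2 symbols; accept from those whose window starts with `p`.
With 7 states:
        p   q  
>  S0   S1  S2 
   S1   S3  S4 
   S2   S5  S6 
 * S3   S3  S4 
 * S4   S5  S6 
   S5   S3  S4 
   S6   S5  S6 
(> = start, * = accepting)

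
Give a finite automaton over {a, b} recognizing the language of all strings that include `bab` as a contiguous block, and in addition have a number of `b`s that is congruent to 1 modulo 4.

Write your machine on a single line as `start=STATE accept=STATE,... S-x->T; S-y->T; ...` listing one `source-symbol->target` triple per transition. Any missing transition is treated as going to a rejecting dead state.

start=s0; accept=s15; s0-a->s0; s0-b->s1; s1-a->s2; s1-b->s3; s2-a->s4; s2-b->s5; s3-a->s6; s3-b->s7; s4-a->s4; s4-b->s3; s5-a->s5; s5-b->s8; s6-a->s9; s6-b->s8; s7-a->s10; s7-b->s11; s8-a->s8; s8-b->s12; s9-a->s9; s9-b->s7; s10-a->s13; s10-b->s12; s11-a->s14; s11-b->s1; s12-a->s12; s12-b->s15; s13-a->s13; s13-b->s11; s14-a->s0; s14-b->s15; s15-a->s15; s15-b->s5

Build one automaton per condition and run them in lockstep. One (4 states) tracks whether and how much of `bab` has been seen; the other (4 states) tracks the count of `b`s modulo 4. Each combined state is a pair, one component from each; accept when both components accept.
A 16-state machine:
          a    b  
>  s0     s0   s1 
   s1     s2   s3 
   s2     s4   s5 
   s3     s6   s7 
   s4     s4   s3 
   s5     s5   s8 
   s6     s9   s8 
   s7    s10  s11 
   s8     s8  s12 
   s9     s9   s7 
   s10   s13  s12 
   s11   s14   s1 
   s12   s12  s15 
   s13   s13  s11 
   s14    s0  s15 
 * s15   s15   s5 
(> = start, * = accepting)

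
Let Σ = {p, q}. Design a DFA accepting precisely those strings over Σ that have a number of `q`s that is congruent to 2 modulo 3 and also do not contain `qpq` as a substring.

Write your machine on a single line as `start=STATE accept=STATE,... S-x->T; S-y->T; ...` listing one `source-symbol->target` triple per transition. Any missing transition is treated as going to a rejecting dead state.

Handle the two conditions separately and then intersect. The first has 3 states tracking the count of `q`s modulo 3; the second has 4 states tracking partial matches of the forbidden pattern `qpq`. A product state is a pair (one from each), accepting exactly when both do.
12 states suffice.
          p    q  
>  S0     S0   S1 
   S1     S2   S3 
   S2     S4   S5 
 * S3     S6   S7 
   S4     S4   S3 
   S5     S5   S8 
 * S6     S9   S8 
   S7    S10   S1 
   S8     S8  S11 
 * S9     S9   S7 
   S10    S0  S11 
   S11   S11   S5 
(> = start, * = accepting)

start=S0; accept=S3,S6,S9; S0-p->S0; S0-q->S1; S1-p->S2; S1-q->S3; S2-p->S4; S2-q->S5; S3-p->S6; S3-q->S7; S4-p->S4; S4-q->S3; S5-p->S5; S5-q->S8; S6-p->S9; S6-q->S8; S7-p->S10; S7-q->S1; S8-p->S8; S8-q->S11; S9-p->S9; S9-q->S7; S10-p->S0; S10-q->S11; S11-p->S11; S11-q->S5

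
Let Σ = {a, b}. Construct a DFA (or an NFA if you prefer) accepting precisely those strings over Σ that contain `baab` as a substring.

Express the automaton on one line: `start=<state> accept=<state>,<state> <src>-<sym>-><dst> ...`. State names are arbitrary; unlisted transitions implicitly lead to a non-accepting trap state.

States q0..q3 record the length of the longest prefix of `baab` that matches the current input suffix. Reaching q4 means `baab` has been seen, and we stay there forever. Accept from q4.
5 states suffice.
        a   b  
>  q0   q0  q1 
   q1   q2  q1 
   q2   q3  q1 
   q3   q0  q4 
 * q4   q4  q4 
(> = start, * = accepting)

start=q0 accept=q4 q0-a->q0 q0-b->q1 q1-a->q2 q1-b->q1 q2-a->q3 q2-b->q1 q3-a->q0 q3-b->q4 q4-a->q4 q4-b->q4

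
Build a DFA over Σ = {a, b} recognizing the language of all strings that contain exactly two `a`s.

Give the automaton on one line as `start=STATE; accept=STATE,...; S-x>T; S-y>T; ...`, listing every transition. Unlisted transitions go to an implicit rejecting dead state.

start=q0; accept=q2; q0-a>q1; q0-b>q0; q1-a>q2; q1-b>q1; q2-a>q3; q2-b>q2; q3-a>q3; q3-b>q3

Count `a`s, saturating at 3: states q0 through q2 mean 0 through 2 `a`s seen; q3 means more than 2. Each `a` increments (capped at q3); other symbols loop. Accept from {q2}.
With 4 states:
        a   b  
>  q0   q1  q0 
   q1   q2  q1 
 * q2   q3  q2 
   q3   q3  q3 
(> = start, * = accepting)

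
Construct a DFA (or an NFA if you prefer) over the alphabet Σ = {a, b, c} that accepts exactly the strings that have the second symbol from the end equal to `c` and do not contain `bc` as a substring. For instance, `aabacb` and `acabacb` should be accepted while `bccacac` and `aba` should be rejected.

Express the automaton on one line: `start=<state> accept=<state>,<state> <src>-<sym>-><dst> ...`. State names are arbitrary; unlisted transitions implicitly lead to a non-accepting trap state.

start=q0 accept=q4,q5,q6 q0-a->q0 q0-b->q1 q0-c->q2 q1-a->q0 q1-b->q1 q1-c->q3 q2-a->q4 q2-b->q5 q2-c->q6 q3-a->q3 q3-b->q3 q3-c->q3 q4-a->q0 q4-b->q1 q4-c->q2 q5-a->q0 q5-b->q1 q5-c->q3 q6-a->q4 q6-b->q5 q6-c->q6

Run two small machines in parallel and take their product. The first has 13 states tracking the last 2 symbols read; the second has 3 states tracking partial matches of the forbidden pattern `bc`. A product state is a pair (one from each), accepting exactly when both do. Equivalent product states are then merged.
        a   b   c  
>  q0   q0  q1  q2 
   q1   q0  q1  q3 
   q2   q4  q5  q6 
   q3   q3  q3  q3 
 * q4   q0  q1  q2 
 * q5   q0  q1  q3 
 * q6   q4  q5  q6 
(> = start, * = accepting)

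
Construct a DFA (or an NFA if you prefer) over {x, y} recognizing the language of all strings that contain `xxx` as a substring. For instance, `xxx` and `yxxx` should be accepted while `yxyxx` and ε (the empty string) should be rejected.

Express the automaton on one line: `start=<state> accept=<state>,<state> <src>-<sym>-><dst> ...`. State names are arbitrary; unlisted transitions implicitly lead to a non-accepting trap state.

States q0..q2 record the length of the longest prefix of `xxx` that matches the current input suffix. Reaching q3 means `xxx` has been seen, and we stay there forever. Accept from q3.
4 states suffice.
        x   y  
>  q0   q1  q0 
   q1   q2  q0 
   q2   q3  q0 
 * q3   q3  q3 
(> = start, * = accepting)

start=q0 accept=q3 q0-x->q1 q0-y->q0 q1-x->q2 q1-y->q0 q2-x->q3 q2-y->q0 q3-x->q3 q3-y->q3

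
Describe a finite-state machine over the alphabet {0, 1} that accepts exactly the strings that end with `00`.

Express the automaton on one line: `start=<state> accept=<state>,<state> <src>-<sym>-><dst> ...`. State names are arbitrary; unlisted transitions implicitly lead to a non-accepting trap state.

start=q0 accept=q2 q0-0->q1 q0-1->q0 q1-0->q2 q1-1->q0 q2-0->q2 q2-1->q0

Remember how much of `00` the current input suffix matches. State q0 means no match yet; q1 means the last symbol is `0`; q2 means the last 2 symbols are `00`. Only q2 accepts. On a mismatch, fall back to the longest proper suffix that is still a prefix of `00`.
A 3-state machine:
        0   1  
>  q0   q1  q0 
   q1   q2  q0 
 * q2   q2  q0 
(> = start, * = accepting)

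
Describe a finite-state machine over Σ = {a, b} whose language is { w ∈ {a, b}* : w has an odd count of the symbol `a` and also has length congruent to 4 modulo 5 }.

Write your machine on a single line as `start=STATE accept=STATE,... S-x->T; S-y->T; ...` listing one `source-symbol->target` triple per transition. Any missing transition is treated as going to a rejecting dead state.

Handle the two conditions separately and then intersect. The first has 2 states tracking the count of `a`s modulo 2; the second has 5 states tracking the input length modulo 5. A product state is a pair (one from each), accepting exactly when both do.
        a   b  
>  s0   s1  s2 
   s1   s3  s4 
   s2   s4  s3 
   s3   s5  s6 
   s4   s6  s5 
   s5   s7  s8 
   s6   s8  s7 
   s7   s9  s0 
 * s8   s0  s9 
   s9   s2  s1 
(> = start, * = accepting)

start=s0; accept=s8; s0-a->s1; s0-b->s2; s1-a->s3; s1-b->s4; s2-a->s4; s2-b->s3; s3-a->s5; s3-b->s6; s4-a->s6; s4-b->s5; s5-a->s7; s5-b->s8; s6-a->s8; s6-b->s7; s7-a->s9; s7-b->s0; s8-a->s0; s8-b->s9; s9-a->s2; s9-b->s1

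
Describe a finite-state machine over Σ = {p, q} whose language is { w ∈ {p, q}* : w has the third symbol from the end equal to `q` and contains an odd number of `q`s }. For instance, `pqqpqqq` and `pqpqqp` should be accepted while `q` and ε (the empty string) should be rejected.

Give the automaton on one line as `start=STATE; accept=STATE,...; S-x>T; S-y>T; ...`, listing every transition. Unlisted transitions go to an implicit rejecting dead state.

Handle the two conditions separately and then intersect. One (15 states) tracks the last 3 symbols read; the other (2 states) tracks the count of `q`s modulo 2. Each combined state is a pair, one component from each; accept when both components accept. Minimizing collapses redundant product states.
12 states suffice.
       p  q 
>  A   A  B 
   B   C  D 
   C   E  F 
   D   G  H 
 * E   I  F 
   F   G  J 
   G   A  K 
 * H   L  D 
   I   I  F 
   J   L  D 
 * K   C  D 
 * L   E  F 
(> = start, * = accepting)

start=A; accept=E,H,K,L; A-p>A; A-q>B; B-p>C; B-q>D; C-p>E; C-q>F; D-p>G; D-q>H; E-p>I; E-q>F; F-p>G; F-q>J; G-p>A; G-q>K; H-p>L; H-q>D; I-p>I; I-q>F; J-p>L; J-q>D; K-p>C; K-q>D; L-p>E; L-q>F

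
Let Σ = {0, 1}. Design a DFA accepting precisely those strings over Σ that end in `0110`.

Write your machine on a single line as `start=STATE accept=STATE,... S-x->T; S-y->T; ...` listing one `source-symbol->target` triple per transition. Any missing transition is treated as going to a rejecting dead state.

Let each state record the length of the longest suffix of the input read so far that is also a prefix of `0110`. S1 means the last symbol is `0`; S2 means the last 2 symbols are `01`; S3 means the last 3 symbols are `011`; S4 means the last 4 symbols are `0110`. Accept only at S4, where the string currently ends in `0110`.
        0   1  
>  S0   S1  S0 
   S1   S1  S2 
   S2   S1  S3 
   S3   S4  S0 
 * S4   S1  S2 
(> = start, * = accepting)

start=S0; accept=S4; S0-0->S1; S0-1->S0; S1-0->S1; S1-1->S2; S2-0->S1; S2-1->S3; S3-0->S4; S3-1->S0; S4-0->S1; S4-1->S2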